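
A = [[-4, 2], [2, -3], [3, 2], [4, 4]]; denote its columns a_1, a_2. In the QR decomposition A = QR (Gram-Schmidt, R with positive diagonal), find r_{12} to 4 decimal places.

a_1 = (-4, 2, 3, 4); ‖a_1‖ = 6.7082, so e_1 = (-0.5963, 0.2981, 0.4472, 0.5963).
r_{12} = e_1·a_2 = 1.1926.

r_{12} = 1.1926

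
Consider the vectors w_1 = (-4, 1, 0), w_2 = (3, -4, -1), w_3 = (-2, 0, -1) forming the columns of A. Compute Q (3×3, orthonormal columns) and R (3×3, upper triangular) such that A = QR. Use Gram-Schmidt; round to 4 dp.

q_1 = w_1/‖w_1‖ = (-4, 1, 0)/4.1231 = (-0.9701, 0.2425, 0.0000).
r_{12} = q_1·w_2 = -3.8806.
u_2 = w_2 + 3.8806·q_1 = (-0.7647, -3.0588, -1.0000).
‖u_2‖ = 3.3077, so q_2 = (-0.2312, -0.9247, -0.3023).
r_{13} = q_1·w_3 = 1.9403; r_{23} = q_2·w_3 = 0.7647.
u_3 = w_3 − 1.9403·q_1 − 0.7647·q_2 = (0.0591, 0.2366, -0.7688).
‖u_3‖ = 0.8066, so q_3 = (0.0733, 0.2933, -0.9532).

Q = [[-0.9701, -0.2312, 0.0733], [0.2425, -0.9247, 0.2933], [0.0000, -0.3023, -0.9532]], R = [[4.1231, -3.8806, 1.9403], [0.0000, 3.3077, 0.7647], [0.0000, 0.0000, 0.8066]]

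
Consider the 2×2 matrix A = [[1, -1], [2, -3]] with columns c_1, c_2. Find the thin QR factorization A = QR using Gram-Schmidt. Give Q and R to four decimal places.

Q = [[0.4472, 0.8944], [0.8944, -0.4472]], R = [[2.2361, -3.1305], [0.0000, 0.4472]]

c_1 = (1, 2); ‖c_1‖ = 2.2361, so e_1 = (0.4472, 0.8944).
e_1·c_2 = 0.4472·(-1) + 0.8944·(-3) = -3.1305.
u_2 = c_2 + 3.1305·e_1 = (0.4000, -0.2000).
‖u_2‖ = 0.4472, so e_2 = (0.8944, -0.4472).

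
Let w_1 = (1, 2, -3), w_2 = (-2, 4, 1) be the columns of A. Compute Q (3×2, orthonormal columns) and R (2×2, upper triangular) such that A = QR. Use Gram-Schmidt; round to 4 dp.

w_1 = (1, 2, -3); ‖w_1‖ = 3.7417, so q_1 = (0.2673, 0.5345, -0.8018).
q_1·w_2 = 0.2673·(-2) + 0.5345·4 + (-0.8018)·1 = 0.8018.
u_2 = w_2 − 0.8018·q_1 = (-2.2143, 3.5714, 1.6429).
‖u_2‖ = 4.5119, so q_2 = (-0.4908, 0.7916, 0.3641).

Q = [[0.2673, -0.4908], [0.5345, 0.7916], [-0.8018, 0.3641]], R = [[3.7417, 0.8018], [0.0000, 4.5119]]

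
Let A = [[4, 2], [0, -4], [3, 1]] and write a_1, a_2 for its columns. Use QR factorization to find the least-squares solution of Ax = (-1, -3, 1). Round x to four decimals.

a_1 = (4, 0, 3); ‖a_1‖ = 5.0000, so e_1 = (0.8000, 0.0000, 0.6000).
e_1·a_2 = 0.8000·2 + 0.0000·(-4) + 0.6000·1 = 2.2000.
u_2 = a_2 − 2.2000·e_1 = (0.2400, -4.0000, -0.3200).
‖u_2‖ = 4.0200, so e_2 = (0.0597, -0.9950, -0.0796).
Qᵀb = (-0.2000, 2.8458).
Back-substitute: x_2 = 2.8458/4.0200 = 0.7079.
x_1 = (-0.2000 − 2.2000·0.7079)/5.0000 = -0.3515.

x = (-0.3515, 0.7079)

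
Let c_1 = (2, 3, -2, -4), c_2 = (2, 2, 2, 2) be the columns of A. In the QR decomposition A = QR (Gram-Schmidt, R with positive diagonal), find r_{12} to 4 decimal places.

r_{12} = -0.3482

c_1 = (2, 3, -2, -4); ‖c_1‖ = 5.7446, so q_1 = (0.3482, 0.5222, -0.3482, -0.6963).
r_{12} = q_1·c_2 = -0.3482.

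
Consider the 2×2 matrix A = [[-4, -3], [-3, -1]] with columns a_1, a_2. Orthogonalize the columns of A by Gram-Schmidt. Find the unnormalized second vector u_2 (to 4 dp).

e_1 = a_1/‖a_1‖ = (-4, -3)/5.0000 = (-0.8000, -0.6000).
r_{12} = e_1·a_2 = 3.0000.
u_2 = a_2 − 3.0000·e_1 = (-0.6000, 0.8000).

u_2 = (-0.6000, 0.8000)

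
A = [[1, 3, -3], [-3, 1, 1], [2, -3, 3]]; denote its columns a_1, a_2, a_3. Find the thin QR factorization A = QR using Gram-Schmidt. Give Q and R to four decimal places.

Q = [[0.2673, 0.8459, 0.4616], [-0.8018, -0.0705, 0.5934], [0.5345, -0.5287, 0.6594]], R = [[3.7417, -1.6036, 0.0000], [0.0000, 4.0532, -4.1942], [0.0000, 0.0000, 1.1869]]

a_1 = (1, -3, 2); ‖a_1‖ = 3.7417, so e_1 = (0.2673, -0.8018, 0.5345).
e_1·a_2 = 0.2673·3 + (-0.8018)·1 + 0.5345·(-3) = -1.6036.
u_2 = a_2 + 1.6036·e_1 = (3.4286, -0.2857, -2.1429).
‖u_2‖ = 4.0532, so e_2 = (0.8459, -0.0705, -0.5287).
e_1·a_3 = 0.2673·(-3) + (-0.8018)·1 + 0.5345·3 = 0.0000; e_2·a_3 = 0.8459·(-3) + (-0.0705)·1 + (-0.5287)·3 = -4.1942.
u_3 = a_3 + 0.0000·e_1 + 4.1942·e_2 = (0.5478, 0.7043, 0.7826).
‖u_3‖ = 1.1869, so e_3 = (0.4616, 0.5934, 0.6594).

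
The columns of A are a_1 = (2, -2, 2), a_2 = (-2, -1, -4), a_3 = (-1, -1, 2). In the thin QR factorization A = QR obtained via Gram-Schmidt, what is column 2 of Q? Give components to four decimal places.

e_2 = (-0.0937, -0.7493, -0.6556)

a_1 = (2, -2, 2); ‖a_1‖ = 3.4641, so e_1 = (0.5774, -0.5774, 0.5774).
e_1·a_2 = 0.5774·(-2) + (-0.5774)·(-1) + 0.5774·(-4) = -2.8868.
u_2 = a_2 + 2.8868·e_1 = (-0.3333, -2.6667, -2.3333).
‖u_2‖ = 3.5590, so e_2 = (-0.0937, -0.7493, -0.6556).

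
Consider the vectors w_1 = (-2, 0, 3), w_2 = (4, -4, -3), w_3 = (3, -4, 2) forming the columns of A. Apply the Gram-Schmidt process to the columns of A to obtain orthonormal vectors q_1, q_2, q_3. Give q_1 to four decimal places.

w_1 = (-2, 0, 3); ‖w_1‖ = 3.6056, so q_1 = (-0.5547, 0.0000, 0.8321).

q_1 = (-0.5547, 0.0000, 0.8321)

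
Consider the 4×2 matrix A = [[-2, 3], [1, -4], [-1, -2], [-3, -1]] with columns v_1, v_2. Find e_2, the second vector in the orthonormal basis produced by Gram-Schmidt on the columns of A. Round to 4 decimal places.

v_1 = (-2, 1, -1, -3); ‖v_1‖ = 3.8730, so e_1 = (-0.5164, 0.2582, -0.2582, -0.7746).
e_1·v_2 = (-0.5164)·3 + 0.2582·(-4) + (-0.2582)·(-2) + (-0.7746)·(-1) = -1.2910.
u_2 = v_2 + 1.2910·e_1 = (2.3333, -3.6667, -2.3333, -2.0000).
‖u_2‖ = 5.3229, so e_2 = (0.4384, -0.6888, -0.4384, -0.3757).

e_2 = (0.4384, -0.6888, -0.4384, -0.3757)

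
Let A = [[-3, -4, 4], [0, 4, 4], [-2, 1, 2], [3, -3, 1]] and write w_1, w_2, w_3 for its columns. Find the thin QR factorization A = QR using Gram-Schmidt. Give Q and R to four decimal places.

Q = [[-0.6396, -0.5965, 0.4044], [0.0000, 0.6175, 0.7460], [-0.4264, 0.1684, 0.1531], [0.6396, -0.4842, 0.5065]], R = [[4.6904, 0.2132, -2.7716], [0.0000, 6.4772, -0.0632], [0.0000, 0.0000, 5.4143]]

w_1 = (-3, 0, -2, 3); ‖w_1‖ = 4.6904, so e_1 = (-0.6396, 0.0000, -0.4264, 0.6396).
e_1·w_2 = (-0.6396)·(-4) + 0.0000·4 + (-0.4264)·1 + 0.6396·(-3) = 0.2132.
u_2 = w_2 − 0.2132·e_1 = (-3.8636, 4.0000, 1.0909, -3.1364).
‖u_2‖ = 6.4772, so e_2 = (-0.5965, 0.6175, 0.1684, -0.4842).
e_1·w_3 = (-0.6396)·4 + 0.0000·4 + (-0.4264)·2 + 0.6396·1 = -2.7716; e_2·w_3 = (-0.5965)·4 + 0.6175·4 + 0.1684·2 + (-0.4842)·1 = -0.0632.
u_3 = w_3 + 2.7716·e_1 + 0.0632·e_2 = (2.1896, 4.0390, 0.8288, 2.7421).
‖u_3‖ = 5.4143, so e_3 = (0.4044, 0.7460, 0.1531, 0.5065).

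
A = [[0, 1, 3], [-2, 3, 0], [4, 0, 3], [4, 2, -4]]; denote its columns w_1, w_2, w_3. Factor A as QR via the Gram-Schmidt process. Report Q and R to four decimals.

w_1 = (0, -2, 4, 4); ‖w_1‖ = 6.0000, so e_1 = (0.0000, -0.3333, 0.6667, 0.6667).
e_1·w_2 = 0.0000·1 + (-0.3333)·3 + 0.6667·0 + 0.6667·2 = 0.3333.
u_2 = w_2 − 0.3333·e_1 = (1.0000, 3.1111, -0.2222, 1.7778).
‖u_2‖ = 3.7268, so e_2 = (0.2683, 0.8348, -0.0596, 0.4770).
e_1·w_3 = 0.0000·3 + (-0.3333)·0 + 0.6667·3 + 0.6667·(-4) = -0.6667; e_2·w_3 = 0.2683·3 + 0.8348·0 + (-0.0596)·3 + 0.4770·(-4) = -1.2820.
u_3 = w_3 + 0.6667·e_1 + 1.2820·e_2 = (3.3440, 0.8480, 3.3680, -2.9440).
‖u_3‖ = 5.6491, so e_3 = (0.5920, 0.1501, 0.5962, -0.5211).

Q = [[0.0000, 0.2683, 0.5920], [-0.3333, 0.8348, 0.1501], [0.6667, -0.0596, 0.5962], [0.6667, 0.4770, -0.5211]], R = [[6.0000, 0.3333, -0.6667], [0.0000, 3.7268, -1.2820], [0.0000, 0.0000, 5.6491]]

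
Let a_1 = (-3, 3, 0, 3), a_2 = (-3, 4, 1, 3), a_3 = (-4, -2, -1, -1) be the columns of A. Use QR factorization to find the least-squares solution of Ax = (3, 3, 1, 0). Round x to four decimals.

x = (-0.9556, 0.9333, -0.7333)

e_1 = a_1/‖a_1‖ = (-3, 3, 0, 3)/5.1962 = (-0.5774, 0.5774, 0.0000, 0.5774).
r_{12} = e_1·a_2 = 5.7735.
u_2 = a_2 − 5.7735·e_1 = (0.3333, 0.6667, 1.0000, -0.3333).
‖u_2‖ = 1.2910, so e_2 = (0.2582, 0.5164, 0.7746, -0.2582).
r_{13} = e_1·a_3 = 0.5774; r_{23} = e_2·a_3 = -2.5820.
u_3 = a_3 − 0.5774·e_1 + 2.5820·e_2 = (-3.0000, -1.0000, 1.0000, -2.0000).
‖u_3‖ = 3.8730, so e_3 = (-0.7746, -0.2582, 0.2582, -0.5164).
Qᵀb = (0.0000, 3.0984, -2.8402).
Back-substitute: x_3 = -2.8402/3.8730 = -0.7333.
x_2 = (3.0984 + 2.5820·(-0.7333))/1.2910 = 0.9333.
x_1 = (0.0000 − 5.7735·0.9333 − 0.5774·(-0.7333))/5.1962 = -0.9556.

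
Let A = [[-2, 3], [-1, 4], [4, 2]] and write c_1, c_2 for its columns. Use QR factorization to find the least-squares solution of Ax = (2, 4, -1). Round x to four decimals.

c_1 = (-2, -1, 4); ‖c_1‖ = 4.5826, so q_1 = (-0.4364, -0.2182, 0.8729).
q_1·c_2 = (-0.4364)·3 + (-0.2182)·4 + 0.8729·2 = -0.4364.
u_2 = c_2 + 0.4364·q_1 = (2.8095, 3.9048, 2.3810).
‖u_2‖ = 5.3675, so q_2 = (0.5234, 0.7275, 0.4436).
Qᵀb = (-2.6186, 3.5132).
Back-substitute: x_2 = 3.5132/5.3675 = 0.6545.
x_1 = (-2.6186 + 0.4364·0.6545)/4.5826 = -0.5091.

x = (-0.5091, 0.6545)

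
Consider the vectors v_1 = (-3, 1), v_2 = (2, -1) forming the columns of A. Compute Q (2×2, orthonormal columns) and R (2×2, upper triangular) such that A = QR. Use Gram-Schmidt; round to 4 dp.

v_1 = (-3, 1); ‖v_1‖ = 3.1623, so q_1 = (-0.9487, 0.3162).
q_1·v_2 = (-0.9487)·2 + 0.3162·(-1) = -2.2136.
u_2 = v_2 + 2.2136·q_1 = (-0.1000, -0.3000).
‖u_2‖ = 0.3162, so q_2 = (-0.3162, -0.9487).

Q = [[-0.9487, -0.3162], [0.3162, -0.9487]], R = [[3.1623, -2.2136], [0.0000, 0.3162]]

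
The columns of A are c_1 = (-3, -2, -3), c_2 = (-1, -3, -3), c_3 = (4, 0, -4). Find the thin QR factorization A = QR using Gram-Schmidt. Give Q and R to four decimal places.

Q = [[-0.6396, 0.7037, 0.3094], [-0.4264, -0.6597, 0.6189], [-0.6396, -0.2639, -0.7220]], R = [[4.6904, 3.8376, 0.0000], [0.0000, 2.0671, 3.8702], [0.0000, 0.0000, 4.1257]]

c_1 = (-3, -2, -3); ‖c_1‖ = 4.6904, so q_1 = (-0.6396, -0.4264, -0.6396).
q_1·c_2 = (-0.6396)·(-1) + (-0.4264)·(-3) + (-0.6396)·(-3) = 3.8376.
u_2 = c_2 − 3.8376·q_1 = (1.4545, -1.3636, -0.5455).
‖u_2‖ = 2.0671, so q_2 = (0.7037, -0.6597, -0.2639).
q_1·c_3 = (-0.6396)·4 + (-0.4264)·0 + (-0.6396)·(-4) = 0.0000; q_2·c_3 = 0.7037·4 + (-0.6597)·0 + (-0.2639)·(-4) = 3.8702.
u_3 = c_3 + 0.0000·q_1 − 3.8702·q_2 = (1.2766, 2.5532, -2.9787).
‖u_3‖ = 4.1257, so q_3 = (0.3094, 0.6189, -0.7220).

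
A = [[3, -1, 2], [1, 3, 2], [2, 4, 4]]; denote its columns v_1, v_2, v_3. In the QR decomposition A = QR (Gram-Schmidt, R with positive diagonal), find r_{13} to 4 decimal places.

r_{13} = 4.2762

q_1 = v_1/‖v_1‖ = (3, 1, 2)/3.7417 = (0.8018, 0.2673, 0.5345).
r_{13} = q_1·v_3 = 4.2762.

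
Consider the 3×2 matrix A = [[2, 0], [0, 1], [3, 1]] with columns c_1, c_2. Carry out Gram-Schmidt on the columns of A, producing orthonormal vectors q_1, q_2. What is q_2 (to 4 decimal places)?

c_1 = (2, 0, 3); ‖c_1‖ = 3.6056, so q_1 = (0.5547, 0.0000, 0.8321).
q_1·c_2 = 0.5547·0 + 0.0000·1 + 0.8321·1 = 0.8321.
u_2 = c_2 − 0.8321·q_1 = (-0.4615, 1.0000, 0.3077).
‖u_2‖ = 1.1435, so q_2 = (-0.4036, 0.8745, 0.2691).

q_2 = (-0.4036, 0.8745, 0.2691)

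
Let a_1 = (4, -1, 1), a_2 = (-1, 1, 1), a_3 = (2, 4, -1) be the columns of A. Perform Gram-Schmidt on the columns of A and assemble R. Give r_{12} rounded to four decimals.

a_1 = (4, -1, 1); ‖a_1‖ = 4.2426, so q_1 = (0.9428, -0.2357, 0.2357).
r_{12} = q_1·a_2 = -0.9428.

r_{12} = -0.9428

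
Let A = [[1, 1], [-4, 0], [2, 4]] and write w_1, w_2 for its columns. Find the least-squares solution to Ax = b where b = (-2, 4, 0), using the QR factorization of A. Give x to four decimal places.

w_1 = (1, -4, 2); ‖w_1‖ = 4.5826, so q_1 = (0.2182, -0.8729, 0.4364).
q_1·w_2 = 0.2182·1 + (-0.8729)·0 + 0.4364·4 = 1.9640.
u_2 = w_2 − 1.9640·q_1 = (0.5714, 1.7143, 3.1429).
‖u_2‖ = 3.6253, so q_2 = (0.1576, 0.4729, 0.8669).
Qᵀb = (-3.9279, 1.5762).
Back-substitute: x_2 = 1.5762/3.6253 = 0.4348.
x_1 = (-3.9279 − 1.9640·0.4348)/4.5826 = -1.0435.

x = (-1.0435, 0.4348)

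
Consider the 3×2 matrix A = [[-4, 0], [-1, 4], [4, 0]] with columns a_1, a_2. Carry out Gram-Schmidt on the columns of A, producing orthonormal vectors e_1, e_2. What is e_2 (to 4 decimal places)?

e_2 = (-0.1231, 0.9847, 0.1231)

e_1 = a_1/‖a_1‖ = (-4, -1, 4)/5.7446 = (-0.6963, -0.1741, 0.6963).
r_{12} = e_1·a_2 = -0.6963.
u_2 = a_2 + 0.6963·e_1 = (-0.4848, 3.8788, 0.4848).
‖u_2‖ = 3.9389, so e_2 = (-0.1231, 0.9847, 0.1231).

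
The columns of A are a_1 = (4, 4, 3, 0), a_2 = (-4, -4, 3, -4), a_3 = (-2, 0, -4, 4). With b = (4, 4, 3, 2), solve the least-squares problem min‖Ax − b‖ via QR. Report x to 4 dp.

a_1 = (4, 4, 3, 0); ‖a_1‖ = 6.4031, so q_1 = (0.6247, 0.6247, 0.4685, 0.0000).
q_1·a_2 = 0.6247·(-4) + 0.6247·(-4) + 0.4685·3 + 0.0000·(-4) = -3.5920.
u_2 = a_2 + 3.5920·q_1 = (-1.7561, -1.7561, 4.6829, -4.0000).
‖u_2‖ = 6.6406, so q_2 = (-0.2644, -0.2644, 0.7052, -0.6024).
q_1·a_3 = 0.6247·(-2) + 0.6247·0 + 0.4685·(-4) + 0.0000·4 = -3.1235; q_2·a_3 = (-0.2644)·(-2) + (-0.2644)·0 + 0.7052·(-4) + (-0.6024)·4 = -4.7013.
u_3 = a_3 + 3.1235·q_1 + 4.7013·q_2 = (-1.2920, 0.7080, 0.7788, 1.1681).
‖u_3‖ = 2.0351, so q_3 = (-0.6349, 0.3479, 0.3827, 0.5740).
Qᵀb = (6.4031, -1.2047, 1.1480).
Back-substitute: x_3 = 1.1480/2.0351 = 0.5641.
x_2 = (-1.2047 + 4.7013·0.5641)/6.6406 = 0.2179.
x_1 = (6.4031 + 3.5920·0.2179 + 3.1235·0.5641)/6.4031 = 1.3974.

x = (1.3974, 0.2179, 0.5641)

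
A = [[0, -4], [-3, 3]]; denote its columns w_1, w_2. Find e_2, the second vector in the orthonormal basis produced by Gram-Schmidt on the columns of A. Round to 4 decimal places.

w_1 = (0, -3); ‖w_1‖ = 3.0000, so e_1 = (0.0000, -1.0000).
e_1·w_2 = 0.0000·(-4) + (-1.0000)·3 = -3.0000.
u_2 = w_2 + 3.0000·e_1 = (-4.0000, 0.0000).
‖u_2‖ = 4.0000, so e_2 = (-1.0000, 0.0000).

e_2 = (-1.0000, 0.0000)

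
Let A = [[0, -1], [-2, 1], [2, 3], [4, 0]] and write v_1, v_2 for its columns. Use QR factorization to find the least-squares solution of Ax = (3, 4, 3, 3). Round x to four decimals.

x = (0.2823, 0.8065)

q_1 = v_1/‖v_1‖ = (0, -2, 2, 4)/4.8990 = (0.0000, -0.4082, 0.4082, 0.8165).
r_{12} = q_1·v_2 = 0.8165.
u_2 = v_2 − 0.8165·q_1 = (-1.0000, 1.3333, 2.6667, -0.6667).
‖u_2‖ = 3.2146, so q_2 = (-0.3111, 0.4148, 0.8296, -0.2074).
Qᵀb = (2.0412, 2.5924).
Back-substitute: x_2 = 2.5924/3.2146 = 0.8065.
x_1 = (2.0412 − 0.8165·0.8065)/4.8990 = 0.2823.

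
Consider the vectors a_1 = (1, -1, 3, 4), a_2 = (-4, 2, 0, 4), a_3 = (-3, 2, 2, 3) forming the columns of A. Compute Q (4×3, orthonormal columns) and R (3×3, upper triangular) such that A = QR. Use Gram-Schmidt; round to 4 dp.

a_1 = (1, -1, 3, 4); ‖a_1‖ = 5.1962, so q_1 = (0.1925, -0.1925, 0.5774, 0.7698).
q_1·a_2 = 0.1925·(-4) + (-0.1925)·2 + 0.5774·0 + 0.7698·4 = 1.9245.
u_2 = a_2 − 1.9245·q_1 = (-4.3704, 2.3704, -1.1111, 2.5185).
‖u_2‖ = 5.6830, so q_2 = (-0.7690, 0.4171, -0.1955, 0.4432).
q_1·a_3 = 0.1925·(-3) + (-0.1925)·2 + 0.5774·2 + 0.7698·3 = 2.5019; q_2·a_3 = (-0.7690)·(-3) + 0.4171·2 + (-0.1955)·2 + 0.4432·3 = 4.0798.
u_3 = a_3 − 2.5019·q_1 − 4.0798·q_2 = (-0.3440, 0.7798, 1.3532, -0.7339).
‖u_3‖ = 1.7596, so q_3 = (-0.1955, 0.4432, 0.7690, -0.4171).

Q = [[0.1925, -0.7690, -0.1955], [-0.1925, 0.4171, 0.4432], [0.5774, -0.1955, 0.7690], [0.7698, 0.4432, -0.4171]], R = [[5.1962, 1.9245, 2.5019], [0.0000, 5.6830, 4.0798], [0.0000, 0.0000, 1.7596]]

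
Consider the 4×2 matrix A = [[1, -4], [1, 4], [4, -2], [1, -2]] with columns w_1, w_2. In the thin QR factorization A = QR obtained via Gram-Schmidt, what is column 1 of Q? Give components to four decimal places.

q_1 = (0.2294, 0.2294, 0.9177, 0.2294)

w_1 = (1, 1, 4, 1); ‖w_1‖ = 4.3589, so q_1 = (0.2294, 0.2294, 0.9177, 0.2294).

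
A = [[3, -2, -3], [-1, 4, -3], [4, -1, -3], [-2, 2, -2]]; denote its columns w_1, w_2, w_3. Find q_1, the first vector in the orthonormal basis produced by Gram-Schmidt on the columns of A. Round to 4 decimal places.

q_1 = (0.5477, -0.1826, 0.7303, -0.3651)

w_1 = (3, -1, 4, -2); ‖w_1‖ = 5.4772, so q_1 = (0.5477, -0.1826, 0.7303, -0.3651).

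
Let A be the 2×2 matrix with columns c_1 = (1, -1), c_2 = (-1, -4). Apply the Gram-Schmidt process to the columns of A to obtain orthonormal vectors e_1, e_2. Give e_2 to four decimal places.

e_1 = c_1/‖c_1‖ = (1, -1)/1.4142 = (0.7071, -0.7071).
r_{12} = e_1·c_2 = 2.1213.
u_2 = c_2 − 2.1213·e_1 = (-2.5000, -2.5000).
‖u_2‖ = 3.5355, so e_2 = (-0.7071, -0.7071).

e_2 = (-0.7071, -0.7071)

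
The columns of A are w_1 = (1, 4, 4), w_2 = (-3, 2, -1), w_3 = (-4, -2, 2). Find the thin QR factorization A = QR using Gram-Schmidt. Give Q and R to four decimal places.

w_1 = (1, 4, 4); ‖w_1‖ = 5.7446, so q_1 = (0.1741, 0.6963, 0.6963).
q_1·w_2 = 0.1741·(-3) + 0.6963·2 + 0.6963·(-1) = 0.1741.
u_2 = w_2 − 0.1741·q_1 = (-3.0303, 1.8788, -1.1212).
‖u_2‖ = 3.7376, so q_2 = (-0.8108, 0.5027, -0.3000).
q_1·w_3 = 0.1741·(-4) + 0.6963·(-2) + 0.6963·2 = -0.6963; q_2·w_3 = (-0.8108)·(-4) + 0.5027·(-2) + (-0.3000)·2 = 1.6377.
u_3 = w_3 + 0.6963·q_1 − 1.6377·q_2 = (-2.5510, -2.3384, 2.9761).
‖u_3‖ = 4.5643, so q_3 = (-0.5589, -0.5123, 0.6520).

Q = [[0.1741, -0.8108, -0.5589], [0.6963, 0.5027, -0.5123], [0.6963, -0.3000, 0.6520]], R = [[5.7446, 0.1741, -0.6963], [0.0000, 3.7376, 1.6377], [0.0000, 0.0000, 4.5643]]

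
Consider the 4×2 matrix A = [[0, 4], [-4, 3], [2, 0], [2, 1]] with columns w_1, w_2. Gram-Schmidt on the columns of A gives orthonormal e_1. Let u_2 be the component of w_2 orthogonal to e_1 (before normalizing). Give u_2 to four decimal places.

u_2 = (4.0000, 1.3333, 0.8333, 1.8333)

w_1 = (0, -4, 2, 2); ‖w_1‖ = 4.8990, so e_1 = (0.0000, -0.8165, 0.4082, 0.4082).
e_1·w_2 = 0.0000·4 + (-0.8165)·3 + 0.4082·0 + 0.4082·1 = -2.0412.
u_2 = w_2 + 2.0412·e_1 = (4.0000, 1.3333, 0.8333, 1.8333).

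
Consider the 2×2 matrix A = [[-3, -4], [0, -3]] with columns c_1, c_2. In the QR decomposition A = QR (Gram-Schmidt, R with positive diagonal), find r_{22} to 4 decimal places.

r_{22} = 3.0000

q_1 = c_1/‖c_1‖ = (-3, 0)/3.0000 = (-1.0000, 0.0000).
r_{12} = q_1·c_2 = 4.0000.
u_2 = c_2 − 4.0000·q_1 = (0.0000, -3.0000).
r_{22} = ‖u_2‖ = 3.0000.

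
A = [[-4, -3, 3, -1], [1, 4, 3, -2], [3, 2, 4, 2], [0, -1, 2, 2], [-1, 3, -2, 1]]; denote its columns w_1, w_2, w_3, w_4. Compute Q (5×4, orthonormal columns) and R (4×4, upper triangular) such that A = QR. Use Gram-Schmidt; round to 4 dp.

e_1 = w_1/‖w_1‖ = (-4, 1, 3, 0, -1)/5.1962 = (-0.7698, 0.1925, 0.5774, 0.0000, -0.1925).
r_{12} = e_1·w_2 = 3.6566.
u_2 = w_2 − 3.6566·e_1 = (-0.1852, 3.2963, -0.1111, -1.0000, 3.7037).
‖u_2‖ = 5.0626, so e_2 = (-0.0366, 0.6511, -0.0219, -0.1975, 0.7316).
r_{13} = e_1·w_3 = 0.9623; r_{23} = e_2·w_3 = -0.1024.
u_3 = w_3 − 0.9623·e_1 + 0.1024·e_2 = (3.7370, 2.8815, 3.4422, 1.9798, -1.7399).
‖u_3‖ = 6.4081, so e_3 = (0.5832, 0.4497, 0.5372, 0.3089, -0.2715).
r_{14} = e_1·w_4 = 1.3472; r_{24} = e_2·w_4 = -0.9730; r_{34} = e_3·w_4 = -0.0618.
u_4 = w_4 − 1.3472·e_1 + 0.9730·e_2 + 0.0618·e_3 = (0.0375, -1.5979, 1.2341, 1.8269, 1.9543).
‖u_4‖ = 3.3518, so e_4 = (0.0112, -0.4767, 0.3682, 0.5450, 0.5831).

Q = [[-0.7698, -0.0366, 0.5832, 0.0112], [0.1925, 0.6511, 0.4497, -0.4767], [0.5774, -0.0219, 0.5372, 0.3682], [0.0000, -0.1975, 0.3089, 0.5450], [-0.1925, 0.7316, -0.2715, 0.5831]], R = [[5.1962, 3.6566, 0.9623, 1.3472], [0.0000, 5.0626, -0.1024, -0.9730], [0.0000, 0.0000, 6.4081, -0.0618], [0.0000, 0.0000, 0.0000, 3.3518]]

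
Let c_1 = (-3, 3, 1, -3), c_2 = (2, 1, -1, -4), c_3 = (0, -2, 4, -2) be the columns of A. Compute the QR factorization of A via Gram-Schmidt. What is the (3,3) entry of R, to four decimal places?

r_{33} = 4.8365

e_1 = c_1/‖c_1‖ = (-3, 3, 1, -3)/5.2915 = (-0.5669, 0.5669, 0.1890, -0.5669).
r_{12} = e_1·c_2 = 1.5119.
u_2 = c_2 − 1.5119·e_1 = (2.8571, 0.1429, -1.2857, -3.1429).
‖u_2‖ = 4.4401, so e_2 = (0.6435, 0.0322, -0.2896, -0.7078).
r_{13} = e_1·c_3 = 0.7559; r_{23} = e_2·c_3 = 0.1930.
u_3 = c_3 − 0.7559·e_1 − 0.1930·e_2 = (0.3043, -2.4348, 3.9130, -1.4348).
r_{33} = ‖u_3‖ = 4.8365.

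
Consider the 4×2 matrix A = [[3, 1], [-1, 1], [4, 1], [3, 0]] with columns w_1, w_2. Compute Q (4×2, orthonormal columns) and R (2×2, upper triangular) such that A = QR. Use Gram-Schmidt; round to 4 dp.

e_1 = w_1/‖w_1‖ = (3, -1, 4, 3)/5.9161 = (0.5071, -0.1690, 0.6761, 0.5071).
r_{12} = e_1·w_2 = 1.0142.
u_2 = w_2 − 1.0142·e_1 = (0.4857, 1.1714, 0.3143, -0.5143).
‖u_2‖ = 1.4041, so e_2 = (0.3459, 0.8343, 0.2238, -0.3663).

Q = [[0.5071, 0.3459], [-0.1690, 0.8343], [0.6761, 0.2238], [0.5071, -0.3663]], R = [[5.9161, 1.0142], [0.0000, 1.4041]]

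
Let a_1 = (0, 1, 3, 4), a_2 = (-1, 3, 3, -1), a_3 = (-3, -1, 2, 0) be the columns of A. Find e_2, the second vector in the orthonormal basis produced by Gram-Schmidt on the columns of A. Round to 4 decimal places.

a_1 = (0, 1, 3, 4); ‖a_1‖ = 5.0990, so e_1 = (0.0000, 0.1961, 0.5883, 0.7845).
e_1·a_2 = 0.0000·(-1) + 0.1961·3 + 0.5883·3 + 0.7845·(-1) = 1.5689.
u_2 = a_2 − 1.5689·e_1 = (-1.0000, 2.6923, 2.0769, -2.2308).
‖u_2‖ = 4.1879, so e_2 = (-0.2388, 0.6429, 0.4959, -0.5327).

e_2 = (-0.2388, 0.6429, 0.4959, -0.5327)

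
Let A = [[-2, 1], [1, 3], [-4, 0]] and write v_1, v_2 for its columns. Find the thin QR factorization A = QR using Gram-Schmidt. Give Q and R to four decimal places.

v_1 = (-2, 1, -4); ‖v_1‖ = 4.5826, so e_1 = (-0.4364, 0.2182, -0.8729).
e_1·v_2 = (-0.4364)·1 + 0.2182·3 + (-0.8729)·0 = 0.2182.
u_2 = v_2 − 0.2182·e_1 = (1.0952, 2.9524, 0.1905).
‖u_2‖ = 3.1547, so e_2 = (0.3472, 0.9359, 0.0604).

Q = [[-0.4364, 0.3472], [0.2182, 0.9359], [-0.8729, 0.0604]], R = [[4.5826, 0.2182], [0.0000, 3.1547]]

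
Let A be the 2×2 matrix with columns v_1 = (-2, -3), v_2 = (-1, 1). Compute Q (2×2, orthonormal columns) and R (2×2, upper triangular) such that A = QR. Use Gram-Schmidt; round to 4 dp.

Q = [[-0.5547, -0.8321], [-0.8321, 0.5547]], R = [[3.6056, -0.2774], [0.0000, 1.3868]]

q_1 = v_1/‖v_1‖ = (-2, -3)/3.6056 = (-0.5547, -0.8321).
r_{12} = q_1·v_2 = -0.2774.
u_2 = v_2 + 0.2774·q_1 = (-1.1538, 0.7692).
‖u_2‖ = 1.3868, so q_2 = (-0.8321, 0.5547).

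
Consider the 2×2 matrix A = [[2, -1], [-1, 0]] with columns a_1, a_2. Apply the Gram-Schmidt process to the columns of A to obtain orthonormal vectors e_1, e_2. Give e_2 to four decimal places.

e_2 = (-0.4472, -0.8944)

a_1 = (2, -1); ‖a_1‖ = 2.2361, so e_1 = (0.8944, -0.4472).
e_1·a_2 = 0.8944·(-1) + (-0.4472)·0 = -0.8944.
u_2 = a_2 + 0.8944·e_1 = (-0.2000, -0.4000).
‖u_2‖ = 0.4472, so e_2 = (-0.4472, -0.8944).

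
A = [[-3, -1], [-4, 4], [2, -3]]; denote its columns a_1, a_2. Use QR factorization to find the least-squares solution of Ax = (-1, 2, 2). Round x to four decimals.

q_1 = a_1/‖a_1‖ = (-3, -4, 2)/5.3852 = (-0.5571, -0.7428, 0.3714).
r_{12} = q_1·a_2 = -3.5282.
u_2 = a_2 + 3.5282·q_1 = (-2.9655, 1.3793, -1.6897).
‖u_2‖ = 3.6813, so q_2 = (-0.8056, 0.3747, -0.4590).
Qᵀb = (-0.1857, 0.6370).
Back-substitute: x_2 = 0.6370/3.6813 = 0.1730.
x_1 = (-0.1857 + 3.5282·0.1730)/5.3852 = 0.0789.

x = (0.0789, 0.1730)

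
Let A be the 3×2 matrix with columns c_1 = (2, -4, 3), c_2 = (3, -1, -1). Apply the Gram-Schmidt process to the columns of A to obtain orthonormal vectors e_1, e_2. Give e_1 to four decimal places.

e_1 = (0.3714, -0.7428, 0.5571)

e_1 = c_1/‖c_1‖ = (2, -4, 3)/5.3852 = (0.3714, -0.7428, 0.5571).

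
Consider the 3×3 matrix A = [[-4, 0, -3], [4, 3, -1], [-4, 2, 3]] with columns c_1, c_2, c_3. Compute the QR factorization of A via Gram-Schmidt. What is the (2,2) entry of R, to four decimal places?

c_1 = (-4, 4, -4); ‖c_1‖ = 6.9282, so q_1 = (-0.5774, 0.5774, -0.5774).
q_1·c_2 = (-0.5774)·0 + 0.5774·3 + (-0.5774)·2 = 0.5774.
u_2 = c_2 − 0.5774·q_1 = (0.3333, 2.6667, 2.3333).
r_{22} = ‖u_2‖ = 3.5590.

r_{22} = 3.5590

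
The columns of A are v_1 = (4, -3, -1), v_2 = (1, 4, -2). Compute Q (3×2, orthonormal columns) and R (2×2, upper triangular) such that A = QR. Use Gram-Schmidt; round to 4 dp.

v_1 = (4, -3, -1); ‖v_1‖ = 5.0990, so q_1 = (0.7845, -0.5883, -0.1961).
q_1·v_2 = 0.7845·1 + (-0.5883)·4 + (-0.1961)·(-2) = -1.1767.
u_2 = v_2 + 1.1767·q_1 = (1.9231, 3.3077, -2.2308).
‖u_2‖ = 4.4289, so q_2 = (0.4342, 0.7468, -0.5037).

Q = [[0.7845, 0.4342], [-0.5883, 0.7468], [-0.1961, -0.5037]], R = [[5.0990, -1.1767], [0.0000, 4.4289]]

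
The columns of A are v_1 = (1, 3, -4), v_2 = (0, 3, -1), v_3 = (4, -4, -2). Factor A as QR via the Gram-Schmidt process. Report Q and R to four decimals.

Q = [[0.1961, -0.2673, 0.9435], [0.5883, 0.8018, 0.1048], [-0.7845, 0.5345, 0.3145]], R = [[5.0990, 2.5495, 0.0000], [0.0000, 1.8708, -5.3452], [0.0000, 0.0000, 2.7255]]

v_1 = (1, 3, -4); ‖v_1‖ = 5.0990, so e_1 = (0.1961, 0.5883, -0.7845).
e_1·v_2 = 0.1961·0 + 0.5883·3 + (-0.7845)·(-1) = 2.5495.
u_2 = v_2 − 2.5495·e_1 = (-0.5000, 1.5000, 1.0000).
‖u_2‖ = 1.8708, so e_2 = (-0.2673, 0.8018, 0.5345).
e_1·v_3 = 0.1961·4 + 0.5883·(-4) + (-0.7845)·(-2) = 0.0000; e_2·v_3 = (-0.2673)·4 + 0.8018·(-4) + 0.5345·(-2) = -5.3452.
u_3 = v_3 + 0.0000·e_1 + 5.3452·e_2 = (2.5714, 0.2857, 0.8571).
‖u_3‖ = 2.7255, so e_3 = (0.9435, 0.1048, 0.3145).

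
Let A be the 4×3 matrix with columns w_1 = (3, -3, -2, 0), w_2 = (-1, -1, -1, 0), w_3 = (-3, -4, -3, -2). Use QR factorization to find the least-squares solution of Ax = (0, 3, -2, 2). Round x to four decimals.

x = (-0.0513, 4.3773, -1.4029)

e_1 = w_1/‖w_1‖ = (3, -3, -2, 0)/4.6904 = (0.6396, -0.6396, -0.4264, 0.0000).
r_{12} = e_1·w_2 = 0.4264.
u_2 = w_2 − 0.4264·e_1 = (-1.2727, -0.7273, -0.8182, 0.0000).
‖u_2‖ = 1.6787, so e_2 = (-0.7581, -0.4332, -0.4874, 0.0000).
r_{13} = e_1·w_3 = 1.9188; r_{23} = e_2·w_3 = 5.4695.
u_3 = w_3 − 1.9188·e_1 − 5.4695·e_2 = (-0.0806, -0.4032, 0.4839, -2.0000).
‖u_3‖ = 2.0984, so e_3 = (-0.0384, -0.1922, 0.2306, -0.9531).
Qᵀb = (-1.0660, -0.3249, -2.9439).
Back-substitute: x_3 = -2.9439/2.0984 = -1.4029.
x_2 = (-0.3249 − 5.4695·(-1.4029))/1.6787 = 4.3773.
x_1 = (-1.0660 − 0.4264·4.3773 − 1.9188·(-1.4029))/4.6904 = -0.0513.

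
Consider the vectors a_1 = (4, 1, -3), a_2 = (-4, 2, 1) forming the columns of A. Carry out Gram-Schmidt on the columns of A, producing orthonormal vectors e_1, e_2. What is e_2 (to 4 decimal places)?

a_1 = (4, 1, -3); ‖a_1‖ = 5.0990, so e_1 = (0.7845, 0.1961, -0.5883).
e_1·a_2 = 0.7845·(-4) + 0.1961·2 + (-0.5883)·1 = -3.3340.
u_2 = a_2 + 3.3340·e_1 = (-1.3846, 2.6538, -0.9615).
‖u_2‖ = 3.1440, so e_2 = (-0.4404, 0.8441, -0.3058).

e_2 = (-0.4404, 0.8441, -0.3058)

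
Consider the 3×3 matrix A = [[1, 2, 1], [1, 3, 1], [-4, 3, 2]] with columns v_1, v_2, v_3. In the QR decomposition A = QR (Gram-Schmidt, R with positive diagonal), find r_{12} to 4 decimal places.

r_{12} = -1.6499

v_1 = (1, 1, -4); ‖v_1‖ = 4.2426, so e_1 = (0.2357, 0.2357, -0.9428).
r_{12} = e_1·v_2 = -1.6499.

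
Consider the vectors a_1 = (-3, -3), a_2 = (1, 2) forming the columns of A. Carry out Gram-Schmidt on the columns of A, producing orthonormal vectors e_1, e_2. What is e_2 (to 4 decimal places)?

e_2 = (-0.7071, 0.7071)

a_1 = (-3, -3); ‖a_1‖ = 4.2426, so e_1 = (-0.7071, -0.7071).
e_1·a_2 = (-0.7071)·1 + (-0.7071)·2 = -2.1213.
u_2 = a_2 + 2.1213·e_1 = (-0.5000, 0.5000).
‖u_2‖ = 0.7071, so e_2 = (-0.7071, 0.7071).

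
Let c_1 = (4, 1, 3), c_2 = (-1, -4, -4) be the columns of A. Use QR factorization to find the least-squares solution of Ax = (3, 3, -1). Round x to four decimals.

e_1 = c_1/‖c_1‖ = (4, 1, 3)/5.0990 = (0.7845, 0.1961, 0.5883).
r_{12} = e_1·c_2 = -3.9223.
u_2 = c_2 + 3.9223·e_1 = (2.0769, -3.2308, -1.6923).
‖u_2‖ = 4.1971, so e_2 = (0.4949, -0.7698, -0.4032).
Qᵀb = (2.3534, -0.4215).
Back-substitute: x_2 = -0.4215/4.1971 = -0.1004.
x_1 = (2.3534 + 3.9223·(-0.1004))/5.0990 = 0.3843.

x = (0.3843, -0.1004)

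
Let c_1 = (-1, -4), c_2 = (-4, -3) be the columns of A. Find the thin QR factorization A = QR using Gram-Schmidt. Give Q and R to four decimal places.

Q = [[-0.2425, -0.9701], [-0.9701, 0.2425]], R = [[4.1231, 3.8806], [0.0000, 3.1530]]

c_1 = (-1, -4); ‖c_1‖ = 4.1231, so e_1 = (-0.2425, -0.9701).
e_1·c_2 = (-0.2425)·(-4) + (-0.9701)·(-3) = 3.8806.
u_2 = c_2 − 3.8806·e_1 = (-3.0588, 0.7647).
‖u_2‖ = 3.1530, so e_2 = (-0.9701, 0.2425).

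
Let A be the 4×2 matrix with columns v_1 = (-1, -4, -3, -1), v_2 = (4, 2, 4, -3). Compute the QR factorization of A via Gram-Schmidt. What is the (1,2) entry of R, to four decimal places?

r_{12} = -4.0415

q_1 = v_1/‖v_1‖ = (-1, -4, -3, -1)/5.1962 = (-0.1925, -0.7698, -0.5774, -0.1925).
r_{12} = q_1·v_2 = -4.0415.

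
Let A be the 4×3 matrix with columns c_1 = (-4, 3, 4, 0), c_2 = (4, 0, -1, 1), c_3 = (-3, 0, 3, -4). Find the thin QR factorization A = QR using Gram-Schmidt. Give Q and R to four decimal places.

Q = [[-0.6247, 0.7136, 0.3140], [0.4685, 0.5097, -0.1256], [0.6247, 0.3313, 0.4082], [0.0000, 0.3483, -0.8479]], R = [[6.4031, -3.1235, 3.7482], [0.0000, 2.8712, -2.5399], [0.0000, 0.0000, 3.6742]]

c_1 = (-4, 3, 4, 0); ‖c_1‖ = 6.4031, so e_1 = (-0.6247, 0.4685, 0.6247, 0.0000).
e_1·c_2 = (-0.6247)·4 + 0.4685·0 + 0.6247·(-1) + 0.0000·1 = -3.1235.
u_2 = c_2 + 3.1235·e_1 = (2.0488, 1.4634, 0.9512, 1.0000).
‖u_2‖ = 2.8712, so e_2 = (0.7136, 0.5097, 0.3313, 0.3483).
e_1·c_3 = (-0.6247)·(-3) + 0.4685·0 + 0.6247·3 + 0.0000·(-4) = 3.7482; e_2·c_3 = 0.7136·(-3) + 0.5097·0 + 0.3313·3 + 0.3483·(-4) = -2.5399.
u_3 = c_3 − 3.7482·e_1 + 2.5399·e_2 = (1.1538, -0.4615, 1.5000, -3.1154).
‖u_3‖ = 3.6742, so e_3 = (0.3140, -0.1256, 0.4082, -0.8479).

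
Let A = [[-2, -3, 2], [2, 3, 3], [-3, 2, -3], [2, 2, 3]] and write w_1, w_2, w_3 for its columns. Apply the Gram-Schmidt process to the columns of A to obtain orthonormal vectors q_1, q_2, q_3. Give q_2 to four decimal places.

q_2 = (-0.4443, 0.4443, 0.7440, 0.2273)

w_1 = (-2, 2, -3, 2); ‖w_1‖ = 4.5826, so q_1 = (-0.4364, 0.4364, -0.6547, 0.4364).
q_1·w_2 = (-0.4364)·(-3) + 0.4364·3 + (-0.6547)·2 + 0.4364·2 = 2.1822.
u_2 = w_2 − 2.1822·q_1 = (-2.0476, 2.0476, 3.4286, 1.0476).
‖u_2‖ = 4.6085, so q_2 = (-0.4443, 0.4443, 0.7440, 0.2273).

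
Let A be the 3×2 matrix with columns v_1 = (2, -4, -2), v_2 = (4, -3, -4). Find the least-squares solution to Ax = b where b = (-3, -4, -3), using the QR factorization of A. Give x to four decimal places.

x = (1.6000, -0.8000)

v_1 = (2, -4, -2); ‖v_1‖ = 4.8990, so e_1 = (0.4082, -0.8165, -0.4082).
e_1·v_2 = 0.4082·4 + (-0.8165)·(-3) + (-0.4082)·(-4) = 5.7155.
u_2 = v_2 − 5.7155·e_1 = (1.6667, 1.6667, -1.6667).
‖u_2‖ = 2.8868, so e_2 = (0.5774, 0.5774, -0.5774).
Qᵀb = (3.2660, -2.3094).
Back-substitute: x_2 = -2.3094/2.8868 = -0.8000.
x_1 = (3.2660 − 5.7155·(-0.8000))/4.8990 = 1.6000.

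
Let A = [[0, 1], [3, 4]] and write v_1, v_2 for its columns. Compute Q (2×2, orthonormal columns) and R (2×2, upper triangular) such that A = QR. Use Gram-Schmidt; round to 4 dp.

v_1 = (0, 3); ‖v_1‖ = 3.0000, so e_1 = (0.0000, 1.0000).
e_1·v_2 = 0.0000·1 + 1.0000·4 = 4.0000.
u_2 = v_2 − 4.0000·e_1 = (1.0000, 0.0000).
‖u_2‖ = 1.0000, so e_2 = (1.0000, 0.0000).

Q = [[0.0000, 1.0000], [1.0000, 0.0000]], R = [[3.0000, 4.0000], [0.0000, 1.0000]]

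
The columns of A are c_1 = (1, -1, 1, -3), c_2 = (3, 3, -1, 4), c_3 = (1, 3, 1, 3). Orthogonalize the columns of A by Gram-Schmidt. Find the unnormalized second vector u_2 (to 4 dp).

u_2 = (4.0833, 1.9167, 0.0833, 0.7500)

c_1 = (1, -1, 1, -3); ‖c_1‖ = 3.4641, so e_1 = (0.2887, -0.2887, 0.2887, -0.8660).
e_1·c_2 = 0.2887·3 + (-0.2887)·3 + 0.2887·(-1) + (-0.8660)·4 = -3.7528.
u_2 = c_2 + 3.7528·e_1 = (4.0833, 1.9167, 0.0833, 0.7500).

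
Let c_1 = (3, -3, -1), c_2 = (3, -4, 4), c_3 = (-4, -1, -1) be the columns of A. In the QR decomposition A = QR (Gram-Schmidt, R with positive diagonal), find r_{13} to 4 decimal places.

c_1 = (3, -3, -1); ‖c_1‖ = 4.3589, so e_1 = (0.6882, -0.6882, -0.2294).
r_{13} = e_1·c_3 = -1.8353.

r_{13} = -1.8353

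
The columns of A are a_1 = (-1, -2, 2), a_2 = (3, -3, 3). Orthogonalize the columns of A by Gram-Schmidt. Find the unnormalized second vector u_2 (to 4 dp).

a_1 = (-1, -2, 2); ‖a_1‖ = 3.0000, so e_1 = (-0.3333, -0.6667, 0.6667).
e_1·a_2 = (-0.3333)·3 + (-0.6667)·(-3) + 0.6667·3 = 3.0000.
u_2 = a_2 − 3.0000·e_1 = (4.0000, -1.0000, 1.0000).

u_2 = (4.0000, -1.0000, 1.0000)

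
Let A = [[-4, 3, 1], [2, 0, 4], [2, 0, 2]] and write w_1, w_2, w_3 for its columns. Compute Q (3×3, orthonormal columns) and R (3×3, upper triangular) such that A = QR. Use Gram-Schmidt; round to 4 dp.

Q = [[-0.8165, 0.5774, 0.0000], [0.4082, 0.5774, 0.7071], [0.4082, 0.5774, -0.7071]], R = [[4.8990, -2.4495, 1.6330], [0.0000, 1.7321, 4.0415], [0.0000, 0.0000, 1.4142]]

w_1 = (-4, 2, 2); ‖w_1‖ = 4.8990, so q_1 = (-0.8165, 0.4082, 0.4082).
q_1·w_2 = (-0.8165)·3 + 0.4082·0 + 0.4082·0 = -2.4495.
u_2 = w_2 + 2.4495·q_1 = (1.0000, 1.0000, 1.0000).
‖u_2‖ = 1.7321, so q_2 = (0.5774, 0.5774, 0.5774).
q_1·w_3 = (-0.8165)·1 + 0.4082·4 + 0.4082·2 = 1.6330; q_2·w_3 = 0.5774·1 + 0.5774·4 + 0.5774·2 = 4.0415.
u_3 = w_3 − 1.6330·q_1 − 4.0415·q_2 = (0.0000, 1.0000, -1.0000).
‖u_3‖ = 1.4142, so q_3 = (0.0000, 0.7071, -0.7071).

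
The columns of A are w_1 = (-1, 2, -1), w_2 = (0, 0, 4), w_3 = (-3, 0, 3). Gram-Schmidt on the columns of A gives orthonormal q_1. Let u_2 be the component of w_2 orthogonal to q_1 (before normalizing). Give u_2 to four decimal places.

w_1 = (-1, 2, -1); ‖w_1‖ = 2.4495, so q_1 = (-0.4082, 0.8165, -0.4082).
q_1·w_2 = (-0.4082)·0 + 0.8165·0 + (-0.4082)·4 = -1.6330.
u_2 = w_2 + 1.6330·q_1 = (-0.6667, 1.3333, 3.3333).

u_2 = (-0.6667, 1.3333, 3.3333)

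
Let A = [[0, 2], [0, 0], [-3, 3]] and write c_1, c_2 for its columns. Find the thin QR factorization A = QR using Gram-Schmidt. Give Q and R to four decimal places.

q_1 = c_1/‖c_1‖ = (0, 0, -3)/3.0000 = (0.0000, 0.0000, -1.0000).
r_{12} = q_1·c_2 = -3.0000.
u_2 = c_2 + 3.0000·q_1 = (2.0000, 0.0000, 0.0000).
‖u_2‖ = 2.0000, so q_2 = (1.0000, 0.0000, 0.0000).

Q = [[0.0000, 1.0000], [0.0000, 0.0000], [-1.0000, 0.0000]], R = [[3.0000, -3.0000], [0.0000, 2.0000]]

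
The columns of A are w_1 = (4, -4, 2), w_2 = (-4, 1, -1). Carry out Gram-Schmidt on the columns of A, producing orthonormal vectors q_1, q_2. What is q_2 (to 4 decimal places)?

q_2 = (-0.7288, -0.6768, 0.1041)

w_1 = (4, -4, 2); ‖w_1‖ = 6.0000, so q_1 = (0.6667, -0.6667, 0.3333).
q_1·w_2 = 0.6667·(-4) + (-0.6667)·1 + 0.3333·(-1) = -3.6667.
u_2 = w_2 + 3.6667·q_1 = (-1.5556, -1.4444, 0.2222).
‖u_2‖ = 2.1344, so q_2 = (-0.7288, -0.6768, 0.1041).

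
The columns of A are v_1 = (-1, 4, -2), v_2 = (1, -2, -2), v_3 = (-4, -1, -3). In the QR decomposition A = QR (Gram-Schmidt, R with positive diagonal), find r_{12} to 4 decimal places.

v_1 = (-1, 4, -2); ‖v_1‖ = 4.5826, so q_1 = (-0.2182, 0.8729, -0.4364).
r_{12} = q_1·v_2 = -1.0911.

r_{12} = -1.0911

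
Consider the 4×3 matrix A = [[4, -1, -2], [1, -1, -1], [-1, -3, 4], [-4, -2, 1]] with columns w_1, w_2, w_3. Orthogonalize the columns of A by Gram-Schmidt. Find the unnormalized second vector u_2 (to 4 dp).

u_2 = (-1.7059, -1.1765, -2.8235, -1.2941)

w_1 = (4, 1, -1, -4); ‖w_1‖ = 5.8310, so q_1 = (0.6860, 0.1715, -0.1715, -0.6860).
q_1·w_2 = 0.6860·(-1) + 0.1715·(-1) + (-0.1715)·(-3) + (-0.6860)·(-2) = 1.0290.
u_2 = w_2 − 1.0290·q_1 = (-1.7059, -1.1765, -2.8235, -1.2941).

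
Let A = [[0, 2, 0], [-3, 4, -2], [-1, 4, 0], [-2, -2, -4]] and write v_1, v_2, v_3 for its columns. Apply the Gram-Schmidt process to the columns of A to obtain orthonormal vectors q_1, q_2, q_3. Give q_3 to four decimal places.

q_1 = v_1/‖v_1‖ = (0, -3, -1, -2)/3.7417 = (0.0000, -0.8018, -0.2673, -0.5345).
r_{12} = q_1·v_2 = -3.2071.
u_2 = v_2 + 3.2071·q_1 = (2.0000, 1.4286, 3.1429, -3.7143).
‖u_2‖ = 5.4511, so q_2 = (0.3669, 0.2621, 0.5766, -0.6814).
r_{13} = q_1·v_3 = 3.7417; r_{23} = q_2·v_3 = 2.2014.
u_3 = v_3 − 3.7417·q_1 − 2.2014·q_2 = (-0.8077, 0.4231, -0.2692, -0.5000).
‖u_3‖ = 1.0742, so q_3 = (-0.7519, 0.3939, -0.2506, -0.4655).

q_3 = (-0.7519, 0.3939, -0.2506, -0.4655)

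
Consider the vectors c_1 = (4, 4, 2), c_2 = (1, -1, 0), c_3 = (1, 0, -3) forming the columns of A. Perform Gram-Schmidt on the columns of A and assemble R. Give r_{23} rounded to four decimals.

r_{23} = 0.7071

c_1 = (4, 4, 2); ‖c_1‖ = 6.0000, so e_1 = (0.6667, 0.6667, 0.3333).
e_1·c_2 = 0.6667·1 + 0.6667·(-1) + 0.3333·0 = 0.0000.
u_2 = c_2 + 0.0000·e_1 = (1.0000, -1.0000, 0.0000).
‖u_2‖ = 1.4142, so e_2 = (0.7071, -0.7071, 0.0000).
r_{23} = e_2·c_3 = 0.7071.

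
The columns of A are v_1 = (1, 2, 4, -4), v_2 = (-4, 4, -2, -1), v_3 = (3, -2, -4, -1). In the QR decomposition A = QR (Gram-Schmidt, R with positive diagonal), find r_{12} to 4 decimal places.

r_{12} = 0.0000

v_1 = (1, 2, 4, -4); ‖v_1‖ = 6.0828, so e_1 = (0.1644, 0.3288, 0.6576, -0.6576).
r_{12} = e_1·v_2 = 0.0000.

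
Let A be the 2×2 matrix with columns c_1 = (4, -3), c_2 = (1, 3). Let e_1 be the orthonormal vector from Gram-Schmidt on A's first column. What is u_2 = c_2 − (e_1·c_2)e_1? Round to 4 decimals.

c_1 = (4, -3); ‖c_1‖ = 5.0000, so e_1 = (0.8000, -0.6000).
e_1·c_2 = 0.8000·1 + (-0.6000)·3 = -1.0000.
u_2 = c_2 + 1.0000·e_1 = (1.8000, 2.4000).

u_2 = (1.8000, 2.4000)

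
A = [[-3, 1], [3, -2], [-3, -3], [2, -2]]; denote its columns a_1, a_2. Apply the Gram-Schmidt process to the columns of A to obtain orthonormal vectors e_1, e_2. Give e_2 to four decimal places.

e_2 = (0.1466, -0.3857, -0.8100, -0.4166)

a_1 = (-3, 3, -3, 2); ‖a_1‖ = 5.5678, so e_1 = (-0.5388, 0.5388, -0.5388, 0.3592).
e_1·a_2 = (-0.5388)·1 + 0.5388·(-2) + (-0.5388)·(-3) + 0.3592·(-2) = -0.7184.
u_2 = a_2 + 0.7184·e_1 = (0.6129, -1.6129, -3.3871, -1.7419).
‖u_2‖ = 4.1814, so e_2 = (0.1466, -0.3857, -0.8100, -0.4166).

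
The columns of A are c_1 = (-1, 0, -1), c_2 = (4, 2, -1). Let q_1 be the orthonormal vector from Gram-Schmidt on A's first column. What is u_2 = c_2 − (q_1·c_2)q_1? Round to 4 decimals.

c_1 = (-1, 0, -1); ‖c_1‖ = 1.4142, so q_1 = (-0.7071, 0.0000, -0.7071).
q_1·c_2 = (-0.7071)·4 + 0.0000·2 + (-0.7071)·(-1) = -2.1213.
u_2 = c_2 + 2.1213·q_1 = (2.5000, 2.0000, -2.5000).

u_2 = (2.5000, 2.0000, -2.5000)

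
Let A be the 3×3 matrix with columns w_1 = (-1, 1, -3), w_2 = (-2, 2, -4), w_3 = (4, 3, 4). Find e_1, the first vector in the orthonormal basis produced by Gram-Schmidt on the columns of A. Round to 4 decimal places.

w_1 = (-1, 1, -3); ‖w_1‖ = 3.3166, so e_1 = (-0.3015, 0.3015, -0.9045).

e_1 = (-0.3015, 0.3015, -0.9045)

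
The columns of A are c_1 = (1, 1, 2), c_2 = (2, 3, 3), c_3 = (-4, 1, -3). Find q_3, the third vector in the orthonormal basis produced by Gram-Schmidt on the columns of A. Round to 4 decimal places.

q_3 = (-0.9045, 0.3015, 0.3015)

c_1 = (1, 1, 2); ‖c_1‖ = 2.4495, so q_1 = (0.4082, 0.4082, 0.8165).
q_1·c_2 = 0.4082·2 + 0.4082·3 + 0.8165·3 = 4.4907.
u_2 = c_2 − 4.4907·q_1 = (0.1667, 1.1667, -0.6667).
‖u_2‖ = 1.3540, so q_2 = (0.1231, 0.8616, -0.4924).
q_1·c_3 = 0.4082·(-4) + 0.4082·1 + 0.8165·(-3) = -3.6742; q_2·c_3 = 0.1231·(-4) + 0.8616·1 + (-0.4924)·(-3) = 1.8464.
u_3 = c_3 + 3.6742·q_1 − 1.8464·q_2 = (-2.7273, 0.9091, 0.9091).
‖u_3‖ = 3.0151, so q_3 = (-0.9045, 0.3015, 0.3015).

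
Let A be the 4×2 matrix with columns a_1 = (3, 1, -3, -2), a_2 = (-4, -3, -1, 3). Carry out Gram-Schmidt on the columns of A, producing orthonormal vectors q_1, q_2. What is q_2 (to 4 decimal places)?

q_2 = (-0.3613, -0.4849, -0.7321, 0.3137)

q_1 = a_1/‖a_1‖ = (3, 1, -3, -2)/4.7958 = (0.6255, 0.2085, -0.6255, -0.4170).
r_{12} = q_1·a_2 = -3.7533.
u_2 = a_2 + 3.7533·q_1 = (-1.6522, -2.2174, -3.3478, 1.4348).
‖u_2‖ = 4.5731, so q_2 = (-0.3613, -0.4849, -0.7321, 0.3137).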